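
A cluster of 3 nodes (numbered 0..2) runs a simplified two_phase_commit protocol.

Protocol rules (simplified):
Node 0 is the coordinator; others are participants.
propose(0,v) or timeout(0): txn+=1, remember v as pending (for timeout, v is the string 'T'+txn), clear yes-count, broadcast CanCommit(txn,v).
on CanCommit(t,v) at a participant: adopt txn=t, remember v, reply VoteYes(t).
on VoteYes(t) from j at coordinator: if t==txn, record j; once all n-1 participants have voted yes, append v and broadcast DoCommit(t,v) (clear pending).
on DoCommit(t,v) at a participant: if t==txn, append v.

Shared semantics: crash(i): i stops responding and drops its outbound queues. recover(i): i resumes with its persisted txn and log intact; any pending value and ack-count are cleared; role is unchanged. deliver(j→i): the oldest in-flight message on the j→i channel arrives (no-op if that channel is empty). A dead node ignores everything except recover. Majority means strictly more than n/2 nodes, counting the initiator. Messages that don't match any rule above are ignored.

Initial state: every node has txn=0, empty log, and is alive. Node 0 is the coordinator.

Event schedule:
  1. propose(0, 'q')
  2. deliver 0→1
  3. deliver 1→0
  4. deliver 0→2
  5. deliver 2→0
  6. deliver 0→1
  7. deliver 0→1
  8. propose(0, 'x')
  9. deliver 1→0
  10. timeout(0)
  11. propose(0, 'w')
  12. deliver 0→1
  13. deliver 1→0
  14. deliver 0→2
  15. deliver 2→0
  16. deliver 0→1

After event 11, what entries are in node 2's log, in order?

empty

1. propose(0,'q'):  <0:coor t1 ->
2. deliver 0→1:  <1:part t1 ->
3. deliver 1→0:  nop
4. deliver 0→2:  <2:part t1 ->
5. deliver 2→0:  <0:coor t1 q>
6. deliver 0→1:  <1:part t1 q>
7. deliver 0→1:  nop
8. propose(0,'x'):  <0:coor t2 q>
9. deliver 1→0:  nop
10. timeout(0):  <0:coor t3 q>
11. propose(0,'w'):  <0:coor t4 q>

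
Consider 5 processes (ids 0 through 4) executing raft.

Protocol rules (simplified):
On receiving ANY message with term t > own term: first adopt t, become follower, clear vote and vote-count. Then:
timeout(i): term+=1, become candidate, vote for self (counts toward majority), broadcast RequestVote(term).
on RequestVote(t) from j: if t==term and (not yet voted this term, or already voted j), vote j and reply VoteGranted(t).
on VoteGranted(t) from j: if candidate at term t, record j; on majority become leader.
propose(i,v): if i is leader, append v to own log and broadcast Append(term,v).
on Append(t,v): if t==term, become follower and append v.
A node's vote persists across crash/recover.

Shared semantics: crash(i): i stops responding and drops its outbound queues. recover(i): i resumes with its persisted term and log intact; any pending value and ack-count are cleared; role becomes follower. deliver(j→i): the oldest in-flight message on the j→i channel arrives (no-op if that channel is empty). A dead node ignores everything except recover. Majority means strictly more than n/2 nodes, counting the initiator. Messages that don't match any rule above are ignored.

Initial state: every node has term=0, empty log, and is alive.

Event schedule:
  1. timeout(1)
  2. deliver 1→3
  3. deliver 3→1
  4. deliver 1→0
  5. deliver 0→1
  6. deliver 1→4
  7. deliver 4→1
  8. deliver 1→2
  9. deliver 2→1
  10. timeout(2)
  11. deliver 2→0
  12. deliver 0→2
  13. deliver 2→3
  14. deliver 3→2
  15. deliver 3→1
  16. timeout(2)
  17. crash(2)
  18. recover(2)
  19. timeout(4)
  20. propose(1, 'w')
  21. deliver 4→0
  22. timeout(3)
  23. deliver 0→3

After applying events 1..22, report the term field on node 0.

1. timeout(1):  <1:cand t1 ->
2. deliver 1→3:  <3:foll t1 ->
3. deliver 3→1:  nop
4. deliver 1→0:  <0:foll t1 ->
5. deliver 0→1:  <1:lead t1 ->
6. deliver 1→4:  <4:foll t1 ->
7. deliver 4→1:  nop
8. deliver 1→2:  <2:foll t1 ->
9. deliver 2→1:  nop
10. timeout(2):  <2:cand t2 ->
11. deliver 2→0:  <0:foll t2 ->
12. deliver 0→2:  nop
13. deliver 2→3:  <3:foll t2 ->
14. deliver 3→2:  <2:lead t2 ->
15. deliver 3→1:  nop
16. timeout(2):  <2:cand t3 ->
17. crash(2):  <2:✗cand t3 ->
18. recover(2):  <2:foll t3 ->
19. timeout(4):  <4:cand t2 ->
20. propose(1,'w'):  <1:lead t1 w>
21. deliver 4→0:  nop
22. timeout(3):  <3:cand t3 ->

2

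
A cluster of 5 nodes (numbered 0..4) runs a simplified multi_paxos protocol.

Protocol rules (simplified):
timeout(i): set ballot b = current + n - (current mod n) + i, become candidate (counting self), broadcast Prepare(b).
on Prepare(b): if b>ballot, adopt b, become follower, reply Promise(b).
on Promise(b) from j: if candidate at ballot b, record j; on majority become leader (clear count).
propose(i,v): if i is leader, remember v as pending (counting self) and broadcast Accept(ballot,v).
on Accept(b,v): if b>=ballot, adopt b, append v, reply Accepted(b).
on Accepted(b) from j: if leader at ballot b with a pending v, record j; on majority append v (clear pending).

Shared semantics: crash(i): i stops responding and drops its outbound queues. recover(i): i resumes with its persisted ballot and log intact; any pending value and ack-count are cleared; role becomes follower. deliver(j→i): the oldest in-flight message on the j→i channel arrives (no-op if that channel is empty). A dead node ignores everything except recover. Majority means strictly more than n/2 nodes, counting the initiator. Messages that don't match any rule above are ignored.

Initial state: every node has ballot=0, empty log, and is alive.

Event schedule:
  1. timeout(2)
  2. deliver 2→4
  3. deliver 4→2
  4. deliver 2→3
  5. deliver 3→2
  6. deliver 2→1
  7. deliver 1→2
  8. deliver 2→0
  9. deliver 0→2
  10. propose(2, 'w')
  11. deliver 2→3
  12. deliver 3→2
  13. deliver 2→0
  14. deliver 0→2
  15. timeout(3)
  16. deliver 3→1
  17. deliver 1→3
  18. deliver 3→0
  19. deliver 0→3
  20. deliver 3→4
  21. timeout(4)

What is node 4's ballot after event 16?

step 1 timeout(2): 2={cand,b=7,log=-}
step 2 deliver 2→4: 4={foll,b=7,log=-}
step 3 deliver 4→2: —
step 4 deliver 2→3: 3={foll,b=7,log=-}
step 5 deliver 3→2: 2={lead,b=7,log=-}
step 6 deliver 2→1: 1={foll,b=7,log=-}
step 7 deliver 1→2: —
step 8 deliver 2→0: 0={foll,b=7,log=-}
step 9 deliver 0→2: —
step 10 propose(2,'w'): —
step 11 deliver 2→3: 3={foll,b=7,log=w}
step 12 deliver 3→2: —
step 13 deliver 2→0: 0={foll,b=7,log=w}
step 14 deliver 0→2: 2={lead,b=7,log=w}
step 15 timeout(3): 3={cand,b=13,log=w}
step 16 deliver 3→1: 1={foll,b=13,log=-}

7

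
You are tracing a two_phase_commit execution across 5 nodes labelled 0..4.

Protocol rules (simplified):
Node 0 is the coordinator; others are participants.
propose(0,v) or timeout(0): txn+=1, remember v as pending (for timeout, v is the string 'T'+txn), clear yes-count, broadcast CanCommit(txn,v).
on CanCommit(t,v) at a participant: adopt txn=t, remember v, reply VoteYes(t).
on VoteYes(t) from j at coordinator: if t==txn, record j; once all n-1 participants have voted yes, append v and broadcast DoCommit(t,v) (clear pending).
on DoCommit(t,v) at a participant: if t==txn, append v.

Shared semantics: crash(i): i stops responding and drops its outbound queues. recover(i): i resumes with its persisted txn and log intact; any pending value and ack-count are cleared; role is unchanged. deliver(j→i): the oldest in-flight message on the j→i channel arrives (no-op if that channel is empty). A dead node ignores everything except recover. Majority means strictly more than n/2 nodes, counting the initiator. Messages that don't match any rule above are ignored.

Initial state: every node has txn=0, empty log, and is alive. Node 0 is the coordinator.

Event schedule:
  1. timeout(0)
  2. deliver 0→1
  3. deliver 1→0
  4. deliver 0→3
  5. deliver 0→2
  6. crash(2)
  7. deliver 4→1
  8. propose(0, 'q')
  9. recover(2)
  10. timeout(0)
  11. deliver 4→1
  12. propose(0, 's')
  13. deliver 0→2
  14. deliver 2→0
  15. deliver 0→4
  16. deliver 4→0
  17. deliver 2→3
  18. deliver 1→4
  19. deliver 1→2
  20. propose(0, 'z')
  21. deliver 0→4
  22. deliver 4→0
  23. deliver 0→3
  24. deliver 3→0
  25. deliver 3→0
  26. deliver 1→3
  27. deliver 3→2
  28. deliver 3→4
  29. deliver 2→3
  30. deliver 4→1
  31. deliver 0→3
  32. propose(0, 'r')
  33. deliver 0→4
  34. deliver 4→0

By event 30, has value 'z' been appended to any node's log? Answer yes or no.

e1 timeout(0): 0[coor,t=1,-]
e2 deliver 0→1: 1[part,t=1,-]
e3 deliver 1→0: ·
e4 deliver 0→3: 3[part,t=1,-]
e5 deliver 0→2: 2[part,t=1,-]
e6 crash(2): 2[✗part,t=1,-]
e7 deliver 4→1: ·
e8 propose(0,'q'): 0[coor,t=2,-]
e9 recover(2): 2[part,t=1,-]
e10 timeout(0): 0[coor,t=3,-]
e11 deliver 4→1: ·
e12 propose(0,'s'): 0[coor,t=4,-]
e13 deliver 0→2: 2[part,t=2,-]
e14 deliver 2→0: ·
e15 deliver 0→4: 4[part,t=1,-]
e16 deliver 4→0: ·
e17 deliver 2→3: ·
e18 deliver 1→4: ·
e19 deliver 1→2: ·
e20 propose(0,'z'): 0[coor,t=5,-]
e21 deliver 0→4: 4[part,t=2,-]
e22 deliver 4→0: ·
e23 deliver 0→3: 3[part,t=2,-]
e24 deliver 3→0: ·
e25 deliver 3→0: ·
e26 deliver 1→3: ·
e27 deliver 3→2: ·
e28 deliver 3→4: ·
e29 deliver 2→3: ·
e30 deliver 4→1: ·

no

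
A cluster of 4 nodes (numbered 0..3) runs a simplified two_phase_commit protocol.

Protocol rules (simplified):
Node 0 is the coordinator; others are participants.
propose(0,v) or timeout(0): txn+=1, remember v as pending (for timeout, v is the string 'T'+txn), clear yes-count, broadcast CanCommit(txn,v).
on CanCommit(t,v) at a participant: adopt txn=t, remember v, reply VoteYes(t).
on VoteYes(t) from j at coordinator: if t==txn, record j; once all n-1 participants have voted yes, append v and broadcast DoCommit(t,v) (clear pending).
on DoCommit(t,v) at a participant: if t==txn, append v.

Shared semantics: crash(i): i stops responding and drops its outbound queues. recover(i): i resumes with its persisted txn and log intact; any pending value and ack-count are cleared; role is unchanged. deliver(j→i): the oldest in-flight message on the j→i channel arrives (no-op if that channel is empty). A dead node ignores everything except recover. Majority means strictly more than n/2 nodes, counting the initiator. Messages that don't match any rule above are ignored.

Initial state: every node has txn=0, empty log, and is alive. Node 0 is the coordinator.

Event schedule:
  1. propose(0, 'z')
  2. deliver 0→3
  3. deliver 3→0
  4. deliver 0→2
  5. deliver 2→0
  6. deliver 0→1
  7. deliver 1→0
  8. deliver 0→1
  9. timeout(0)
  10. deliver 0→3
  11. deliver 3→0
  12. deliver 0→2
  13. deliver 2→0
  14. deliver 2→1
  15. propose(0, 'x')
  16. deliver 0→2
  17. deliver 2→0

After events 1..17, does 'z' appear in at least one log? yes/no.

yes

e1 propose(0,'z'): 0[coor,t=1,-]
e2 deliver 0→3: 3[part,t=1,-]
e3 deliver 3→0: ·
e4 deliver 0→2: 2[part,t=1,-]
e5 deliver 2→0: ·
e6 deliver 0→1: 1[part,t=1,-]
e7 deliver 1→0: 0[coor,t=1,z]
e8 deliver 0→1: 1[part,t=1,z]
e9 timeout(0): 0[coor,t=2,z]
e10 deliver 0→3: 3[part,t=1,z]
e11 deliver 3→0: ·
e12 deliver 0→2: 2[part,t=1,z]
e13 deliver 2→0: ·
e14 deliver 2→1: ·
e15 propose(0,'x'): 0[coor,t=3,z]
e16 deliver 0→2: 2[part,t=2,z]
e17 deliver 2→0: ·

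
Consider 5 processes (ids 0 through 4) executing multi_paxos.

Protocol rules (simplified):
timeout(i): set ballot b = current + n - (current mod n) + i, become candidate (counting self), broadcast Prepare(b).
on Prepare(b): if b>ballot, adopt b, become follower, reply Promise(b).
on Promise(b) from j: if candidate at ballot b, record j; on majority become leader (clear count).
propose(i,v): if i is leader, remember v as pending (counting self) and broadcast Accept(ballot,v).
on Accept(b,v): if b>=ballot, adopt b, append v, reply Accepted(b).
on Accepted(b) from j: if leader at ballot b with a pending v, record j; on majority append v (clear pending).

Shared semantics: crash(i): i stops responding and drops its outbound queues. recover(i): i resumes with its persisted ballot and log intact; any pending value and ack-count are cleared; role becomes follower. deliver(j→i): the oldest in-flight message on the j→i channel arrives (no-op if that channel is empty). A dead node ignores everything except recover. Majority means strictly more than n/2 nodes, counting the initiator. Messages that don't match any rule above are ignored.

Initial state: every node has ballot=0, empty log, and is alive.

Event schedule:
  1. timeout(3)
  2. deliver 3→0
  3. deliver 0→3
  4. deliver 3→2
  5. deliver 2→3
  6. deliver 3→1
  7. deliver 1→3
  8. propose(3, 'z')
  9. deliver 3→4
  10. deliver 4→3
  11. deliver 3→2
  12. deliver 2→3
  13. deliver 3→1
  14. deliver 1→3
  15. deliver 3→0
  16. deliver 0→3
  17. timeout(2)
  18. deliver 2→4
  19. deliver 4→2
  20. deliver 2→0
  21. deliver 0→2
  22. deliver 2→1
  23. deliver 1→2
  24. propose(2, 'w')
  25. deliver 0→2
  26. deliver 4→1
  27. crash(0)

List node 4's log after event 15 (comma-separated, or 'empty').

[1] timeout(3) → N3(cand b8 [-])
[2] deliver 3→0 → N0(foll b8 [-])
[3] deliver 0→3 → ∅
[4] deliver 3→2 → N2(foll b8 [-])
[5] deliver 2→3 → N3(lead b8 [-])
[6] deliver 3→1 → N1(foll b8 [-])
[7] deliver 1→3 → ∅
[8] propose(3,'z') → ∅
[9] deliver 3→4 → N4(foll b8 [-])
[10] deliver 4→3 → ∅
[11] deliver 3→2 → N2(foll b8 [z])
[12] deliver 2→3 → ∅
[13] deliver 3→1 → N1(foll b8 [z])
[14] deliver 1→3 → N3(lead b8 [z])
[15] deliver 3→0 → N0(foll b8 [z])

empty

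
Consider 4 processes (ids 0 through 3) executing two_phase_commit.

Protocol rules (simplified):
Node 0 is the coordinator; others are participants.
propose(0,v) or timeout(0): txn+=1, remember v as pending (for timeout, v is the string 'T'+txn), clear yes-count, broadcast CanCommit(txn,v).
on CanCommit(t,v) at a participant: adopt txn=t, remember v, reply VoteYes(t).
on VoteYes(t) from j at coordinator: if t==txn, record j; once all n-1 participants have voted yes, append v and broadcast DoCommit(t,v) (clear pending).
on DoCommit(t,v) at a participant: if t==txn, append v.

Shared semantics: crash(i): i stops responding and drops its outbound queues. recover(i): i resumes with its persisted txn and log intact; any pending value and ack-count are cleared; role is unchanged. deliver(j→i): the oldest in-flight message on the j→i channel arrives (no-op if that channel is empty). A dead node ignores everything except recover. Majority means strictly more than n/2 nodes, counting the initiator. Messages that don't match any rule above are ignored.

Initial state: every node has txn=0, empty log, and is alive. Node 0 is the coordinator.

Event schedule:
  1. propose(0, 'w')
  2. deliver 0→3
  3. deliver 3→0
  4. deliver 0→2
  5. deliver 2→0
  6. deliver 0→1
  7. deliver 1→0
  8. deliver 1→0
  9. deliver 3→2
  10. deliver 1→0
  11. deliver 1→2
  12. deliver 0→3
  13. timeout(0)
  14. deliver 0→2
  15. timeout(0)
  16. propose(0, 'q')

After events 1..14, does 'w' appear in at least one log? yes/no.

step 1 propose(0,'w'): 0={coor,t=1,log=-}
step 2 deliver 0→3: 3={part,t=1,log=-}
step 3 deliver 3→0: —
step 4 deliver 0→2: 2={part,t=1,log=-}
step 5 deliver 2→0: —
step 6 deliver 0→1: 1={part,t=1,log=-}
step 7 deliver 1→0: 0={coor,t=1,log=w}
step 8 deliver 1→0: —
step 9 deliver 3→2: —
step 10 deliver 1→0: —
step 11 deliver 1→2: —
step 12 deliver 0→3: 3={part,t=1,log=w}
step 13 timeout(0): 0={coor,t=2,log=w}
step 14 deliver 0→2: 2={part,t=1,log=w}

yes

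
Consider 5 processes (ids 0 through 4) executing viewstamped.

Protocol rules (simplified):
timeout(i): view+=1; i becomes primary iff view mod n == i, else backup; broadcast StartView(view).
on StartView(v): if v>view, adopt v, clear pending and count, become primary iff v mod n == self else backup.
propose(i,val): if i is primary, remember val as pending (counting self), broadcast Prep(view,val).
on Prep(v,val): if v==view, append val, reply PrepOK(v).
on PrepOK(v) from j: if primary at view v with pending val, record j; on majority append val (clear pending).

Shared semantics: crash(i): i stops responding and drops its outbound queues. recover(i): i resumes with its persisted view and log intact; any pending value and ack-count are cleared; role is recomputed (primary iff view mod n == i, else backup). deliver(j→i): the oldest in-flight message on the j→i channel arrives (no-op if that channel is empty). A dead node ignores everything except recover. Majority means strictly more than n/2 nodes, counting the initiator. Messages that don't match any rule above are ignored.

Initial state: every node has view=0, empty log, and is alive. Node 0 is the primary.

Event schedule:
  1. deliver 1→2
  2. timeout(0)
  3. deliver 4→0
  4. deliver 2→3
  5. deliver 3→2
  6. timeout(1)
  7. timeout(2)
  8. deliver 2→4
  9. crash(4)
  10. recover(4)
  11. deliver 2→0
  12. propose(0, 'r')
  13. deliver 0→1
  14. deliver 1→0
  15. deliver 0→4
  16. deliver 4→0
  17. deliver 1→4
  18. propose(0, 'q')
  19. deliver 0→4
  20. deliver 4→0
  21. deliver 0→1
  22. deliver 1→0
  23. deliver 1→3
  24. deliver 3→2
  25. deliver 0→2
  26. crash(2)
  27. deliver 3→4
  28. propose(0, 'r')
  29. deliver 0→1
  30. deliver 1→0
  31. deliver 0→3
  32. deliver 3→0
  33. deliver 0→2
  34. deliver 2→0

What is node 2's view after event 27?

1

step 1 deliver 1→2: —
step 2 timeout(0): 0={back,v=1,log=-}
step 3 deliver 4→0: —
step 4 deliver 2→3: —
step 5 deliver 3→2: —
step 6 timeout(1): 1={prim,v=1,log=-}
step 7 timeout(2): 2={back,v=1,log=-}
step 8 deliver 2→4: 4={back,v=1,log=-}
step 9 crash(4): 4={✗back,v=1,log=-}
step 10 recover(4): 4={back,v=1,log=-}
step 11 deliver 2→0: —
step 12 propose(0,'r'): —
step 13 deliver 0→1: —
step 14 deliver 1→0: —
step 15 deliver 0→4: —
step 16 deliver 4→0: —
step 17 deliver 1→4: —
step 18 propose(0,'q'): —
step 19 deliver 0→4: —
step 20 deliver 4→0: —
step 21 deliver 0→1: —
step 22 deliver 1→0: —
step 23 deliver 1→3: 3={back,v=1,log=-}
step 24 deliver 3→2: —
step 25 deliver 0→2: —
step 26 crash(2): 2={✗back,v=1,log=-}
step 27 deliver 3→4: —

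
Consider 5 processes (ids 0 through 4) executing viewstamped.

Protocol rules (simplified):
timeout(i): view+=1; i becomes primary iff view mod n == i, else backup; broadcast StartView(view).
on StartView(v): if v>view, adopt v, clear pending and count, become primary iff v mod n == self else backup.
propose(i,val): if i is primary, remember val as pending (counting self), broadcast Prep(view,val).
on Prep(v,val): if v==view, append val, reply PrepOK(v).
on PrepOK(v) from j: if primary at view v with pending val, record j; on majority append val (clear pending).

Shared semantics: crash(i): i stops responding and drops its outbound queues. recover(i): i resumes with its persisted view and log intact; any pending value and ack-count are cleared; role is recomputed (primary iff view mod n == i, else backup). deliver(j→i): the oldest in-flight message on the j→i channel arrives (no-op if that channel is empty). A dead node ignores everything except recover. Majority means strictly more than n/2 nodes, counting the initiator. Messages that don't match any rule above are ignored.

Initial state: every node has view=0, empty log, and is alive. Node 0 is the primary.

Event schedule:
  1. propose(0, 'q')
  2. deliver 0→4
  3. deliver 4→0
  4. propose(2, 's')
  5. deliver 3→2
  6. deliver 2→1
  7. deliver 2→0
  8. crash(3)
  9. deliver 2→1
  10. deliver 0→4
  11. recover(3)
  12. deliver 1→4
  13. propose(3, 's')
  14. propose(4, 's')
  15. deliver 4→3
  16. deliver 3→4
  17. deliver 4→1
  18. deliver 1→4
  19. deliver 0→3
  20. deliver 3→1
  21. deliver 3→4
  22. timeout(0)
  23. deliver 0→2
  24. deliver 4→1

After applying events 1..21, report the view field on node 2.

0

step 1 propose(0,'q'): —
step 2 deliver 0→4: 4={back,v=0,log=q}
step 3 deliver 4→0: —
step 4 propose(2,'s'): —
step 5 deliver 3→2: —
step 6 deliver 2→1: —
step 7 deliver 2→0: —
step 8 crash(3): 3={✗back,v=0,log=-}
step 9 deliver 2→1: —
step 10 deliver 0→4: —
step 11 recover(3): 3={back,v=0,log=-}
step 12 deliver 1→4: —
step 13 propose(3,'s'): —
step 14 propose(4,'s'): —
step 15 deliver 4→3: —
step 16 deliver 3→4: —
step 17 deliver 4→1: —
step 18 deliver 1→4: —
step 19 deliver 0→3: 3={back,v=0,log=q}
step 20 deliver 3→1: —
step 21 deliver 3→4: —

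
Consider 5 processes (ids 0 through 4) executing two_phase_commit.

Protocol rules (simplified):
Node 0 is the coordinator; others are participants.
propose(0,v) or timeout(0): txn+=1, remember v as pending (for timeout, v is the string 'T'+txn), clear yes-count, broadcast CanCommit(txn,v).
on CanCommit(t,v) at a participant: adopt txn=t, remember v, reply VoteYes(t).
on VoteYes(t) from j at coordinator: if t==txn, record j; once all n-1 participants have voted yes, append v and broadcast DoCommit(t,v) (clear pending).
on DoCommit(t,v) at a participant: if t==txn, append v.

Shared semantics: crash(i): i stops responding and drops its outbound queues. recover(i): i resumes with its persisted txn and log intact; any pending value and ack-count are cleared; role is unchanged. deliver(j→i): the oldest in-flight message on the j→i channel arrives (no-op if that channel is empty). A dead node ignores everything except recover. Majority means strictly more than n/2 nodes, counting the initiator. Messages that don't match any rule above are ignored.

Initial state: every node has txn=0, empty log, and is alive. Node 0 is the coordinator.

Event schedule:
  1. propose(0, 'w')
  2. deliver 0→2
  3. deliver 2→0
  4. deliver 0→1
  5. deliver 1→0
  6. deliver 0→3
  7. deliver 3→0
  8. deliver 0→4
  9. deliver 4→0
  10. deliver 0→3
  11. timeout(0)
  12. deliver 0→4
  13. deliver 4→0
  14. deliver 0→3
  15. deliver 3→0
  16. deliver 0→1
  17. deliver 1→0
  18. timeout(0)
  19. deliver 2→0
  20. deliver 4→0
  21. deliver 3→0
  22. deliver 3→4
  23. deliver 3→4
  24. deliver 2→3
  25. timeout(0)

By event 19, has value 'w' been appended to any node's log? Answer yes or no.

[1] propose(0,'w') → N0(coor t1 [-])
[2] deliver 0→2 → N2(part t1 [-])
[3] deliver 2→0 → ∅
[4] deliver 0→1 → N1(part t1 [-])
[5] deliver 1→0 → ∅
[6] deliver 0→3 → N3(part t1 [-])
[7] deliver 3→0 → ∅
[8] deliver 0→4 → N4(part t1 [-])
[9] deliver 4→0 → N0(coor t1 [w])
[10] deliver 0→3 → N3(part t1 [w])
[11] timeout(0) → N0(coor t2 [w])
[12] deliver 0→4 → N4(part t1 [w])
[13] deliver 4→0 → ∅
[14] deliver 0→3 → N3(part t2 [w])
[15] deliver 3→0 → ∅
[16] deliver 0→1 → N1(part t1 [w])
[17] deliver 1→0 → ∅
[18] timeout(0) → N0(coor t3 [w])
[19] deliver 2→0 → ∅

yes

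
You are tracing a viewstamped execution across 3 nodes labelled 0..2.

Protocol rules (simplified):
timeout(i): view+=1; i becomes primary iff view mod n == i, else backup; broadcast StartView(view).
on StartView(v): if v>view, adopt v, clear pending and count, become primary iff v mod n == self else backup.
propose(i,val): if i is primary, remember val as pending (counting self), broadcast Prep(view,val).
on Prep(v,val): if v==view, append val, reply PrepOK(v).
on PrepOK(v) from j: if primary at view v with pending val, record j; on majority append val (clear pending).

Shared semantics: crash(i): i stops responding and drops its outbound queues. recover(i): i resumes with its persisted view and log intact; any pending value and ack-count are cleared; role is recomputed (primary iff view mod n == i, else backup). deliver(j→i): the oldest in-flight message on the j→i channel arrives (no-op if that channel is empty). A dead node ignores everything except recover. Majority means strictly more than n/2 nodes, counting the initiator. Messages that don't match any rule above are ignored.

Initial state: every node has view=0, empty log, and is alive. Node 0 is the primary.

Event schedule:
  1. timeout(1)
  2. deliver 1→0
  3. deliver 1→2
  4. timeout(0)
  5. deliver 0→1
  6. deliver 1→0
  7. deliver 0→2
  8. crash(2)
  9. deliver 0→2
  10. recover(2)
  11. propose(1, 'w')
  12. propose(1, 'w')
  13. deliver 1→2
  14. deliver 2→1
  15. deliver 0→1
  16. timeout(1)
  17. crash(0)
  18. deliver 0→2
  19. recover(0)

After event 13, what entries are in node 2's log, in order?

after 1 — timeout(1): n1:prim/v1/[-]
after 2 — deliver 1→0: n0:back/v1/[-]
after 3 — deliver 1→2: n2:back/v1/[-]
after 4 — timeout(0): n0:back/v2/[-]
after 5 — deliver 0→1: n1:back/v2/[-]
after 6 — deliver 1→0: ·
after 7 — deliver 0→2: n2:prim/v2/[-]
after 8 — crash(2): n2:✗prim/v2/[-]
after 9 — deliver 0→2: ·
after 10 — recover(2): n2:prim/v2/[-]
after 11 — propose(1,'w'): ·
after 12 — propose(1,'w'): ·
after 13 — deliver 1→2: ·

empty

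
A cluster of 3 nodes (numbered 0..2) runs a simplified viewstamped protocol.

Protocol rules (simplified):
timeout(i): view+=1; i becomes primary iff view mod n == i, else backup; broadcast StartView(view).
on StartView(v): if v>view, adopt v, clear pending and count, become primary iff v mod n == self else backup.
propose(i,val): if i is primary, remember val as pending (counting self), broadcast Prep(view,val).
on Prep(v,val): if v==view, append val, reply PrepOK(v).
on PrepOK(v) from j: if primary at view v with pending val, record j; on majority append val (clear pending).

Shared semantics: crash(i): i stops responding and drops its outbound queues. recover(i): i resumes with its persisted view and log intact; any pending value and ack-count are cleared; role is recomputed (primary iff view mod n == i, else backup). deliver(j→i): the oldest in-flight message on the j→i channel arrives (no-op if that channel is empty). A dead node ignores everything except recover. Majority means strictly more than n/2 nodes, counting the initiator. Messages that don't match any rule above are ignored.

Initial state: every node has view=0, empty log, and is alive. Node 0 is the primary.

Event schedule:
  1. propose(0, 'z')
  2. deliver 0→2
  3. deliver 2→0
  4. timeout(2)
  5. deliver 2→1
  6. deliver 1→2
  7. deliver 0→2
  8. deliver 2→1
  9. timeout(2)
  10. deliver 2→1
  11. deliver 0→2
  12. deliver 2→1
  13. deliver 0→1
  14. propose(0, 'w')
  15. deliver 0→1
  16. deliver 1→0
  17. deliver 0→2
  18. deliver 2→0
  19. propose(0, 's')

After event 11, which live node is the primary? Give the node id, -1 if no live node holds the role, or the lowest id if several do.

0

step 1 propose(0,'z'): —
step 2 deliver 0→2: 2={back,v=0,log=z}
step 3 deliver 2→0: 0={prim,v=0,log=z}
step 4 timeout(2): 2={back,v=1,log=z}
step 5 deliver 2→1: 1={prim,v=1,log=-}
step 6 deliver 1→2: —
step 7 deliver 0→2: —
step 8 deliver 2→1: —
step 9 timeout(2): 2={prim,v=2,log=z}
step 10 deliver 2→1: 1={back,v=2,log=-}
step 11 deliver 0→2: —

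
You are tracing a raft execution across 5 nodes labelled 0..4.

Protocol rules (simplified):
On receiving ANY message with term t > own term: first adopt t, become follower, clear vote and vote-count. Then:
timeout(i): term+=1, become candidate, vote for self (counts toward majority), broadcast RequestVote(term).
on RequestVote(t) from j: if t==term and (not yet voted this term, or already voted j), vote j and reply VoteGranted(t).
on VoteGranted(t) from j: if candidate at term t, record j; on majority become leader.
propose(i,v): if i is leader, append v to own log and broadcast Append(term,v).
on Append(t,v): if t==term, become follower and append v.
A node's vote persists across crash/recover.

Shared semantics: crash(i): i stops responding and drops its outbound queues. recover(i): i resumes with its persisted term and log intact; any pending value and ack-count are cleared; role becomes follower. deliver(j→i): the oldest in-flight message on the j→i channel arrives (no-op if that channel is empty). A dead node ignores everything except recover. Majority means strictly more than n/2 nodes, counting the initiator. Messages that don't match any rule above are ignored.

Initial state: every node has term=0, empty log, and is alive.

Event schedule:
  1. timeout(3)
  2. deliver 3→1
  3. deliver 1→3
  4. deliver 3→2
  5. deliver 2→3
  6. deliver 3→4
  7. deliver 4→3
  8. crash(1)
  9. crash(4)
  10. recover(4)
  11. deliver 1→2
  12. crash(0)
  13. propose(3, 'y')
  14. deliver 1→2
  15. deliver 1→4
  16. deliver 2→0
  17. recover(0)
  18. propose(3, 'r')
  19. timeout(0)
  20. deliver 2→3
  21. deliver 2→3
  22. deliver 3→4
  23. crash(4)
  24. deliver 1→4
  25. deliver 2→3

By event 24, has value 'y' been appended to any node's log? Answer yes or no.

yes

e1 timeout(3): 3[cand,t=1,-]
e2 deliver 3→1: 1[foll,t=1,-]
e3 deliver 1→3: ·
e4 deliver 3→2: 2[foll,t=1,-]
e5 deliver 2→3: 3[lead,t=1,-]
e6 deliver 3→4: 4[foll,t=1,-]
e7 deliver 4→3: ·
e8 crash(1): 1[✗foll,t=1,-]
e9 crash(4): 4[✗foll,t=1,-]
e10 recover(4): 4[foll,t=1,-]
e11 deliver 1→2: ·
e12 crash(0): 0[✗foll,t=0,-]
e13 propose(3,'y'): 3[lead,t=1,y]
e14 deliver 1→2: ·
e15 deliver 1→4: ·
e16 deliver 2→0: ·
e17 recover(0): 0[foll,t=0,-]
e18 propose(3,'r'): 3[lead,t=1,y,r]
e19 timeout(0): 0[cand,t=1,-]
e20 deliver 2→3: ·
e21 deliver 2→3: ·
e22 deliver 3→4: 4[foll,t=1,y]
e23 crash(4): 4[✗foll,t=1,y]
e24 deliver 1→4: ·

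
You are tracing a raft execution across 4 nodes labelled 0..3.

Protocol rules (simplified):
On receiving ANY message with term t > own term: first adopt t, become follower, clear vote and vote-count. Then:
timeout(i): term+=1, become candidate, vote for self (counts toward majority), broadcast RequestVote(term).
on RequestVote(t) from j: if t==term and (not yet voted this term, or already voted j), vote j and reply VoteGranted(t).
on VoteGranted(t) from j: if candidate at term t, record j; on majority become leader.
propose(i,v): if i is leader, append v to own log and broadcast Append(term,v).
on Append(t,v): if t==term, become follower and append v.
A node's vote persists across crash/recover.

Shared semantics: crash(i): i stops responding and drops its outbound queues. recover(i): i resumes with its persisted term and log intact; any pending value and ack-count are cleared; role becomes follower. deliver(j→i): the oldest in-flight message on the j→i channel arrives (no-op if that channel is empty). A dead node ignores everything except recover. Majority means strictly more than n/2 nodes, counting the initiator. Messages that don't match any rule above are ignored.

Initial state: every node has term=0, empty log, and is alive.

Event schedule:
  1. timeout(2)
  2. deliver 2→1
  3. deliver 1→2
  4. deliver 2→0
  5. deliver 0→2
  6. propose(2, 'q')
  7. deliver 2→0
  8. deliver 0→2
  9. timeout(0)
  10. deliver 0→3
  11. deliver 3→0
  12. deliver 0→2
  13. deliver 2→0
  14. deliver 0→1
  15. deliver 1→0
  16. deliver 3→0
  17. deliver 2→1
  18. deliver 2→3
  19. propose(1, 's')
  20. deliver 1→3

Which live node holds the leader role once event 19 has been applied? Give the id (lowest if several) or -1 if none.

1. timeout(2):  <2:cand t1 ->
2. deliver 2→1:  <1:foll t1 ->
3. deliver 1→2:  nop
4. deliver 2→0:  <0:foll t1 ->
5. deliver 0→2:  <2:lead t1 ->
6. propose(2,'q'):  <2:lead t1 q>
7. deliver 2→0:  <0:foll t1 q>
8. deliver 0→2:  nop
9. timeout(0):  <0:cand t2 q>
10. deliver 0→3:  <3:foll t2 ->
11. deliver 3→0:  nop
12. deliver 0→2:  <2:foll t2 q>
13. deliver 2→0:  <0:lead t2 q>
14. deliver 0→1:  <1:foll t2 ->
15. deliver 1→0:  nop
16. deliver 3→0:  nop
17. deliver 2→1:  nop
18. deliver 2→3:  nop
19. propose(1,'s'):  nop

0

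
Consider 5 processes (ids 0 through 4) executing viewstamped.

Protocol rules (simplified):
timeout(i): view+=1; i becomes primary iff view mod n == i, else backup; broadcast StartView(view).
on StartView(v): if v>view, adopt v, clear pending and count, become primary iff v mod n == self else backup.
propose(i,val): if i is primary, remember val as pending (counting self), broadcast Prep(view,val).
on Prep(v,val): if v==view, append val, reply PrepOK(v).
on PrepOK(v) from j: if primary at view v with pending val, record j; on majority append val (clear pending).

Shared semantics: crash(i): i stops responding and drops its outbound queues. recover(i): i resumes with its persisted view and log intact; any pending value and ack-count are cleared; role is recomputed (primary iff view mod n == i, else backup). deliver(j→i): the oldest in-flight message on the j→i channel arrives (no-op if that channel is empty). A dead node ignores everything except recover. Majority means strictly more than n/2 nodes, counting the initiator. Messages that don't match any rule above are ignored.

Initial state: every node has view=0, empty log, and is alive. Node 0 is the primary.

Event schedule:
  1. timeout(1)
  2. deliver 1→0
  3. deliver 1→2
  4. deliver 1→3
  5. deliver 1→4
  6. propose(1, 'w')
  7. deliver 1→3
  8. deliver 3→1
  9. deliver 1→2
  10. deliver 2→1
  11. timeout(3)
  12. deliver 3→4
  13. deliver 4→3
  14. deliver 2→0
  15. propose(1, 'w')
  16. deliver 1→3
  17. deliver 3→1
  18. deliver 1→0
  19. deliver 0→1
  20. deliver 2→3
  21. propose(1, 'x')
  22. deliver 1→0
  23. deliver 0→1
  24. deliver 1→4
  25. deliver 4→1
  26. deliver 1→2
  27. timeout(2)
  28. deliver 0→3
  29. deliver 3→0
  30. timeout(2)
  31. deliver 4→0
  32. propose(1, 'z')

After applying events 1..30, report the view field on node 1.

e1 timeout(1): 1[prim,v=1,-]
e2 deliver 1→0: 0[back,v=1,-]
e3 deliver 1→2: 2[back,v=1,-]
e4 deliver 1→3: 3[back,v=1,-]
e5 deliver 1→4: 4[back,v=1,-]
e6 propose(1,'w'): ·
e7 deliver 1→3: 3[back,v=1,w]
e8 deliver 3→1: ·
e9 deliver 1→2: 2[back,v=1,w]
e10 deliver 2→1: 1[prim,v=1,w]
e11 timeout(3): 3[back,v=2,w]
e12 deliver 3→4: 4[back,v=2,-]
e13 deliver 4→3: ·
e14 deliver 2→0: ·
e15 propose(1,'w'): ·
e16 deliver 1→3: ·
e17 deliver 3→1: 1[back,v=2,w]
e18 deliver 1→0: 0[back,v=1,w]
e19 deliver 0→1: ·
e20 deliver 2→3: ·
e21 propose(1,'x'): ·
e22 deliver 1→0: 0[back,v=1,w,w]
e23 deliver 0→1: ·
e24 deliver 1→4: ·
e25 deliver 4→1: ·
e26 deliver 1→2: 2[back,v=1,w,w]
e27 timeout(2): 2[prim,v=2,w,w]
e28 deliver 0→3: ·
e29 deliver 3→0: 0[back,v=2,w,w]
e30 timeout(2): 2[back,v=3,w,w]

2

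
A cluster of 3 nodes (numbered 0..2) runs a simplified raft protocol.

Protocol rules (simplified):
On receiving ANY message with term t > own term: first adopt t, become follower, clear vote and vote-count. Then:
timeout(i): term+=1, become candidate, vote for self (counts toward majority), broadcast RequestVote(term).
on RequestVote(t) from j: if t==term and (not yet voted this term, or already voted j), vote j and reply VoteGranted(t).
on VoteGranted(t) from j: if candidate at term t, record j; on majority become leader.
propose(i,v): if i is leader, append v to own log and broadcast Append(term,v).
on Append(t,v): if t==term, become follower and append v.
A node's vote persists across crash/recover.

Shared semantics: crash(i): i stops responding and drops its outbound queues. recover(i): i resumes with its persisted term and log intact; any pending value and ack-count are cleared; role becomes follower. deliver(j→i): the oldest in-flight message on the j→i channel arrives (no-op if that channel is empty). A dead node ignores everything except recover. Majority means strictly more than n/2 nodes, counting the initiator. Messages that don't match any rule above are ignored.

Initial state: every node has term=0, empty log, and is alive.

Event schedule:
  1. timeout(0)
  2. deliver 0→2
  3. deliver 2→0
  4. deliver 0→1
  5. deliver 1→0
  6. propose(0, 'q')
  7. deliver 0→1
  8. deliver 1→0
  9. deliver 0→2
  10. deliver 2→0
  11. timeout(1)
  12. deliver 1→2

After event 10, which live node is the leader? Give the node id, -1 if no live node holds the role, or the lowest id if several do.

0

after 1 — timeout(0): n0:cand/t1/[-]
after 2 — deliver 0→2: n2:foll/t1/[-]
after 3 — deliver 2→0: n0:lead/t1/[-]
after 4 — deliver 0→1: n1:foll/t1/[-]
after 5 — deliver 1→0: ·
after 6 — propose(0,'q'): n0:lead/t1/[q]
after 7 — deliver 0→1: n1:foll/t1/[q]
after 8 — deliver 1→0: ·
after 9 — deliver 0→2: n2:foll/t1/[q]
after 10 — deliver 2→0: ·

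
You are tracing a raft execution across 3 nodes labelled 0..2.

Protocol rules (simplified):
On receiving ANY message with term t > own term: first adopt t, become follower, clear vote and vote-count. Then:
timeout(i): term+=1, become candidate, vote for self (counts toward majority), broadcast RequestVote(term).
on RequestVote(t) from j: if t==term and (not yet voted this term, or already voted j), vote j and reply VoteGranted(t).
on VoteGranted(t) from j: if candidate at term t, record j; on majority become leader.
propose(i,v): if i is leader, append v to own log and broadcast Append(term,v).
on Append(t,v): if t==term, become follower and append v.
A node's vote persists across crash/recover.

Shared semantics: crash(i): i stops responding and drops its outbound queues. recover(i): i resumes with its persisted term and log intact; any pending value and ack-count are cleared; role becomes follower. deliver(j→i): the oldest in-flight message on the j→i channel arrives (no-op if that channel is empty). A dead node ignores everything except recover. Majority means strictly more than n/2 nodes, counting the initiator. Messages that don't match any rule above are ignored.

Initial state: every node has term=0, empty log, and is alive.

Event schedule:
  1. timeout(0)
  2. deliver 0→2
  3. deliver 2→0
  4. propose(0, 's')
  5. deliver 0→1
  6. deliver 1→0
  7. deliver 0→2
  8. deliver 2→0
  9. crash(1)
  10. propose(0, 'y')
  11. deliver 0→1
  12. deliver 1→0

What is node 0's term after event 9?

1

1. timeout(0):  <0:cand t1 ->
2. deliver 0→2:  <2:foll t1 ->
3. deliver 2→0:  <0:lead t1 ->
4. propose(0,'s'):  <0:lead t1 s>
5. deliver 0→1:  <1:foll t1 ->
6. deliver 1→0:  nop
7. deliver 0→2:  <2:foll t1 s>
8. deliver 2→0:  nop
9. crash(1):  <1:✗foll t1 ->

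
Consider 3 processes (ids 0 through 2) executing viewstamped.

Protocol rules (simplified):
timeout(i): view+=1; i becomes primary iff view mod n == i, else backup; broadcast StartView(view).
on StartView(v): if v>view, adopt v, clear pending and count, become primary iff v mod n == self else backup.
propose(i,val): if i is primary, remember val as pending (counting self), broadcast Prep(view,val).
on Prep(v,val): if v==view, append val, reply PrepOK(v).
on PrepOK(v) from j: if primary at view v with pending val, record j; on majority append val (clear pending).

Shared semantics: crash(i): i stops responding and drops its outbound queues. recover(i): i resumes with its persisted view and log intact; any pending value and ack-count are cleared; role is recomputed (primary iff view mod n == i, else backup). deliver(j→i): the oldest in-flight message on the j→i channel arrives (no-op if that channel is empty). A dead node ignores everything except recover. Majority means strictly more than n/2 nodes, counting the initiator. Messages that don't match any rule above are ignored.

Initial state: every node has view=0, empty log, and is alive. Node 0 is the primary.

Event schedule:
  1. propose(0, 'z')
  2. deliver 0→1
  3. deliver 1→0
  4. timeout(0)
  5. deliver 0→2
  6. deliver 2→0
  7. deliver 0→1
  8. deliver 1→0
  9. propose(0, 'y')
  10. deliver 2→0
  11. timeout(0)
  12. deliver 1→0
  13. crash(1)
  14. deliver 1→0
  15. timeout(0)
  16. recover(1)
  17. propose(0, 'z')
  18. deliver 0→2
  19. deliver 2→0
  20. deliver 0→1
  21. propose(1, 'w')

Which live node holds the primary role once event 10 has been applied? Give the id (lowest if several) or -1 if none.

1

e1 propose(0,'z'): ·
e2 deliver 0→1: 1[back,v=0,z]
e3 deliver 1→0: 0[prim,v=0,z]
e4 timeout(0): 0[back,v=1,z]
e5 deliver 0→2: 2[back,v=0,z]
e6 deliver 2→0: ·
e7 deliver 0→1: 1[prim,v=1,z]
e8 deliver 1→0: ·
e9 propose(0,'y'): ·
e10 deliver 2→0: ·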